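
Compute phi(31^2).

φ(31^2) = 31^2 − 31^1 = 961 − 31 = 930.

930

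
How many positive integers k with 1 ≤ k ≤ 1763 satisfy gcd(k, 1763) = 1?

First factor: 1763 = 41 · 43.
φ(41) = 41 − 1 = 40.
φ(43) = 43 − 1 = 42.
Multiply: 40 · 42 = 1680.

1680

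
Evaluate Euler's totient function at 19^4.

123462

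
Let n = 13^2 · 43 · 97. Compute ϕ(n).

628992

φ(13^2) = 13^1·(13−1) = 13·12 = 156.
φ(43) = 43 − 1 = 42.
φ(97) = 97 − 1 = 96.
Multiply: 156 · 42 · 96 = 628992.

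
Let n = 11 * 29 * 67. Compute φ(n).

18480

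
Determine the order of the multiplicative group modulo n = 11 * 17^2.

2720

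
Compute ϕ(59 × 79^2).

φ(59) = 59 − 1 = 58.
φ(79^2) = 79^1·(79−1) = 79·78 = 6162.
φ(368219) = 58 × 6162 = 357396.

357396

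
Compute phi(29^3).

23548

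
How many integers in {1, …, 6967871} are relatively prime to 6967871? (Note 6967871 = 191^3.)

6931390

φ(6967871) = 6967871 · (1 − 1/191)
       = 6967871 · 190/191 = 6931390.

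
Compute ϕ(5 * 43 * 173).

φ(37195) = 37195 · (1 − 1/5) · (1 − 1/43) · (1 − 1/173)
       = 37195 · 28896/37195 = 28896.

28896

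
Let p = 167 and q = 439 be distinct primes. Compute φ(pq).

72708

φ(n) = (p − 1)(q − 1) = (167−1)(439−1) = 166·438 = 72708.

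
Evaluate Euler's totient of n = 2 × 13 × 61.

φ(2) = 2 − 1 = 1.
φ(13) = 13 − 1 = 12.
φ(61) = 61 − 1 = 60.
Since φ is multiplicative, φ(1586) = 1 · 12 · 60 = 720.

720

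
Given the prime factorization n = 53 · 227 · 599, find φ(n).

7027696

φ(7206569) = 7206569 · (1 − 1/53) · (1 − 1/227) · (1 − 1/599)
       = 7206569 · 7027696/7206569 = 7027696.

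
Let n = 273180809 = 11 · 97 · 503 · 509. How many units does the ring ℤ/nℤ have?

φ(273180809) = 273180809 · (1 − 1/11) · (1 − 1/97) · (1 − 1/503) · (1 − 1/509)
       = 273180809 · 244815360/273180809 = 244815360.

244815360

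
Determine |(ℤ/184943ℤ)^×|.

184943 = 11 · 17 · 23 · 43.
φ(11) = 11 − 1 = 10.
φ(17) = 17 − 1 = 16.
φ(23) = 23 − 1 = 22.
φ(43) = 43 − 1 = 42.
Multiply: 10 · 16 · 22 · 42 = 147840.

147840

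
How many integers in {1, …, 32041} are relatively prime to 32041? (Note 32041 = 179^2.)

31862

φ(32041) = 32041 · (1 − 1/179)
       = 32041 · 178/179 = 31862.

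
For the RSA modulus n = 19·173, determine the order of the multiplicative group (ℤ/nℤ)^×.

3096

φ(n) = (p − 1)(q − 1) = (19−1)(173−1) = 18·172 = 3096.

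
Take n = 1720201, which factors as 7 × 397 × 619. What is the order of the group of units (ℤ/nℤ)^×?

φ(1720201) = 1720201 · (1 − 1/7) · (1 − 1/397) · (1 − 1/619)
       = 1720201 · 1468368/1720201 = 1468368.

1468368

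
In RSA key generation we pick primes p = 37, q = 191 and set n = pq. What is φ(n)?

φ(n) = (p − 1)(q − 1) = (37−1)(191−1) = 36·190 = 6840.

6840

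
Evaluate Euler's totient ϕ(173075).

173075 = 5^2 · 7 · 23 · 43.
φ(5^2) = 5^1·(5−1) = 5·4 = 20.
φ(7) = 7 − 1 = 6.
φ(23) = 23 − 1 = 22.
φ(43) = 43 − 1 = 42.
Since φ is multiplicative, φ(173075) = 20 · 6 · 22 · 42 = 110880.

110880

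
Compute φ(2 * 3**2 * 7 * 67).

2376

φ(2) = 2 − 1 = 1.
φ(3^2) = 3^1·(3−1) = 3·2 = 6.
φ(7) = 7 − 1 = 6.
φ(67) = 67 − 1 = 66.
Multiply: 1 · 6 · 6 · 66 = 2376.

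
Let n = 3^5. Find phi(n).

162

φ(243) = 243 · (1 − 1/3)
       = 243 · 2/3 = 162.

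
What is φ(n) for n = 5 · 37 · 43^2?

260064

φ(5) = 5 − 1 = 4.
φ(37) = 37 − 1 = 36.
φ(43^2) = 43^1·(43−1) = 43·42 = 1806.
Since φ is multiplicative, φ(342065) = 4 · 36 · 1806 = 260064.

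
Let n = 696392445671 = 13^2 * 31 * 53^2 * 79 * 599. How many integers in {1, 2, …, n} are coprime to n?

φ(696392445671) = 696392445671 · (1 − 1/13) · (1 − 1/31) · (1 − 1/53) · (1 − 1/79) · (1 − 1/599)
       = 696392445671 · 873175680/1010729239 = 601618043520.

601618043520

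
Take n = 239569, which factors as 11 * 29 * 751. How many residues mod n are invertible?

φ(239569) = 239569 · (1 − 1/11) · (1 − 1/29) · (1 − 1/751)
       = 239569 · 210000/239569 = 210000.

210000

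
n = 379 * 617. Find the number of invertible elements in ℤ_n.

232848

φ(233843) = 233843 · (1 − 1/379) · (1 − 1/617)
       = 233843 · 232848/233843 = 232848.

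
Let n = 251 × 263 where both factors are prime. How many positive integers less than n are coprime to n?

φ(pq) = (p−1)(q−1) = 250 · 262 = 65500.

65500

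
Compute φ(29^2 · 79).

63336

φ(29^2) = 29^2 − 29^1 = 841 − 29 = 812.
φ(79) = 79 − 1 = 78.
φ(66439) = 812 × 78 = 63336.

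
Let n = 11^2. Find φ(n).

φ(11^2) = 11^1·(11−1) = 11·10 = 110.

110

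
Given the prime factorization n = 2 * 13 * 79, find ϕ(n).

936

φ(2054) = 2054 · (1 − 1/2) · (1 − 1/13) · (1 − 1/79)
       = 2054 · 936/2054 = 936.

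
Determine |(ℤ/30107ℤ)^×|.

First factor: 30107 = 7 · 11 · 17 · 23.
φ(7) = 7 − 1 = 6.
φ(11) = 11 − 1 = 10.
φ(17) = 17 − 1 = 16.
φ(23) = 23 − 1 = 22.
Multiply: 6 · 10 · 16 · 22 = 21120.

21120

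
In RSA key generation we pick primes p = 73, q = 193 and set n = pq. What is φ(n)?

13824

φ(73) = 73 − 1 = 72.
φ(193) = 193 − 1 = 192.
Since φ is multiplicative, φ(14089) = 72 · 192 = 13824.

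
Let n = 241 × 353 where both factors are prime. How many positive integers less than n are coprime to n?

84480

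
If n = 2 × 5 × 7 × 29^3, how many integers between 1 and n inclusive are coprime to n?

φ(1707230) = 1707230 · (1 − 1/2) · (1 − 1/5) · (1 − 1/7) · (1 − 1/29)
       = 1707230 · 672/2030 = 565152.

565152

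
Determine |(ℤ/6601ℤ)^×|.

5280

Factor 6601: 6601 = 7 * 23 * 41.
φ(6601) = 6601 · (1 − 1/7) · (1 − 1/23) · (1 − 1/41)
       = 6601 · 5280/6601 = 5280.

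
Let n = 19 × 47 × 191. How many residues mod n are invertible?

φ(19) = 19 − 1 = 18.
φ(47) = 47 − 1 = 46.
φ(191) = 191 − 1 = 190.
φ(170563) = 18 × 46 × 190 = 157320.

157320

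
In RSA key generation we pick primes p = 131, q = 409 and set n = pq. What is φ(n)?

For distinct primes, φ(pq) = (p−1)(q−1) = 130 × 408 = 53040.

53040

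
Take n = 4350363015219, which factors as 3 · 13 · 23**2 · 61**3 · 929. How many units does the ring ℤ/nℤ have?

2516058040320

φ(3) = 3 − 1 = 2.
φ(13) = 13 − 1 = 12.
φ(23^2) = 23^2 − 23^1 = 529 − 23 = 506.
φ(61^3) = 61^3 − 61^2 = 226981 − 3721 = 223260.
φ(929) = 929 − 1 = 928.
Since φ is multiplicative, φ(4350363015219) = 2 · 12 · 506 · 223260 · 928 = 2516058040320.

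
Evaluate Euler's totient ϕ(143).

First factor: 143 = 11 · 13.
φ(11) = 11 − 1 = 10.
φ(13) = 13 − 1 = 12.
Since φ is multiplicative, φ(143) = 10 · 12 = 120.

120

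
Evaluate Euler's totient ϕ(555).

288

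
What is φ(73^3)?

φ(73^3) = 73^2·(73−1) = 5329·72 = 383688.

383688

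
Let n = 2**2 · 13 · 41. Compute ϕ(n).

φ(2^2) = 2^2 − 2^1 = 4 − 2 = 2.
φ(13) = 13 − 1 = 12.
φ(41) = 41 − 1 = 40.
φ(2132) = 2 × 12 × 40 = 960.

960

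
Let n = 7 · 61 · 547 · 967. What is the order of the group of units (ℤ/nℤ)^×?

189876960

φ(225861223) = 225861223 · (1 − 1/7) · (1 − 1/61) · (1 − 1/547) · (1 − 1/967)
       = 225861223 · 189876960/225861223 = 189876960.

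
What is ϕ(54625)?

54625 = 5^3 * 19 * 23.
φ(5^3) = 5^2·(5−1) = 25·4 = 100.
φ(19) = 19 − 1 = 18.
φ(23) = 23 − 1 = 22.
Since φ is multiplicative, φ(54625) = 100 · 18 · 22 = 39600.

39600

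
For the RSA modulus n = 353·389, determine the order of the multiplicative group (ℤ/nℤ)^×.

136576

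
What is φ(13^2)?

φ(169) = 169 · (1 − 1/13)
       = 169 · 12/13 = 156.

156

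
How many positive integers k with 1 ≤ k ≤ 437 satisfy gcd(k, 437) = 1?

396

First factor: 437 = 19 * 23.
φ(19) = 19 − 1 = 18.
φ(23) = 23 − 1 = 22.
Since φ is multiplicative, φ(437) = 18 · 22 = 396.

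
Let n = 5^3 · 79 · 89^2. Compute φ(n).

61089600

φ(78219875) = 78219875 · (1 − 1/5) · (1 − 1/79) · (1 − 1/89)
       = 78219875 · 27456/35155 = 61089600.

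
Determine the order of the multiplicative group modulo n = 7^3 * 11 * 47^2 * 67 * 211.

φ(117825632309) = 117825632309 · (1 − 1/7) · (1 − 1/11) · (1 − 1/47) · (1 − 1/67) · (1 − 1/211)
       = 117825632309 · 38253600/51161803 = 88098040800.

88098040800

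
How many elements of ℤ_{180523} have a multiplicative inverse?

138240

Prime factorization: 180523 = 7 · 17 · 37 · 41.
φ(180523) = 180523 · (1 − 1/7) · (1 − 1/17) · (1 − 1/37) · (1 − 1/41)
       = 180523 · 138240/180523 = 138240.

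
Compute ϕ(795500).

302400

First factor: 795500 = 2**2 * 5**3 * 37 * 43.
φ(2^2) = 2^2 − 2^1 = 4 − 2 = 2.
φ(5^3) = 5^3 − 5^2 = 125 − 25 = 100.
φ(37) = 37 − 1 = 36.
φ(43) = 43 − 1 = 42.
Since φ is multiplicative, φ(795500) = 2 · 100 · 36 · 42 = 302400.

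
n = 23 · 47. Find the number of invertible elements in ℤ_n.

1012

φ(23) = 23 − 1 = 22.
φ(47) = 47 − 1 = 46.
Since φ is multiplicative, φ(1081) = 22 · 46 = 1012.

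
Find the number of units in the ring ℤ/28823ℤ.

25920

First factor: 28823 = 19 · 37 · 41.
φ(28823) = 28823 · (1 − 1/19) · (1 − 1/37) · (1 − 1/41)
       = 28823 · 25920/28823 = 25920.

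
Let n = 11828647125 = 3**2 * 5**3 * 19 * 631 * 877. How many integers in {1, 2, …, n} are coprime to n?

5960304000

φ(3^2) = 3^1·(3−1) = 3·2 = 6.
φ(5^3) = 5^3 − 5^2 = 125 − 25 = 100.
φ(19) = 19 − 1 = 18.
φ(631) = 631 − 1 = 630.
φ(877) = 877 − 1 = 876.
Multiply: 6 · 100 · 18 · 630 · 876 = 5960304000.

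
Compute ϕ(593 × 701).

414400

φ(415693) = 415693 · (1 − 1/593) · (1 − 1/701)
       = 415693 · 414400/415693 = 414400.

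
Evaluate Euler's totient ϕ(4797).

Factor 4797: 4797 = 3^2 · 13 · 41.
φ(3^2) = 3^2 − 3^1 = 9 − 3 = 6.
φ(13) = 13 − 1 = 12.
φ(41) = 41 − 1 = 40.
φ(4797) = 6 × 12 × 40 = 2880.

2880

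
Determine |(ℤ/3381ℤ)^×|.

1848

Factor 3381: 3381 = 3 × 7**2 × 23.
φ(3381) = 3381 · (1 − 1/3) · (1 − 1/7) · (1 − 1/23)
       = 3381 · 264/483 = 1848.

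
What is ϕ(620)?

240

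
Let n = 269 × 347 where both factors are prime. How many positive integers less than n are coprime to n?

92728

For distinct primes, φ(pq) = (p−1)(q−1) = 268 × 346 = 92728.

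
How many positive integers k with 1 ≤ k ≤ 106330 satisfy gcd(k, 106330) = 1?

35280

106330 = 2 × 5 × 7^3 × 31.
φ(106330) = 106330 · (1 − 1/2) · (1 − 1/5) · (1 − 1/7) · (1 − 1/31)
       = 106330 · 720/2170 = 35280.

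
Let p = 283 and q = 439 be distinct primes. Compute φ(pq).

123516

φ(283) = 283 − 1 = 282.
φ(439) = 439 − 1 = 438.
φ(124237) = 282 × 438 = 123516.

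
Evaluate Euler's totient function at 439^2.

φ(192721) = 192721 · (1 − 1/439)
       = 192721 · 438/439 = 192282.

192282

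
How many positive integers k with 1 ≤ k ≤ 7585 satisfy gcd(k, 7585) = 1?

First factor: 7585 = 5 × 37 × 41.
φ(5) = 5 − 1 = 4.
φ(37) = 37 − 1 = 36.
φ(41) = 41 − 1 = 40.
Since φ is multiplicative, φ(7585) = 4 · 36 · 40 = 5760.

5760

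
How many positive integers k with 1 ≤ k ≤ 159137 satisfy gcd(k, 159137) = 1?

126720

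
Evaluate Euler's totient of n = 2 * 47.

46

φ(94) = 94 · (1 − 1/2) · (1 − 1/47)
       = 94 · 46/94 = 46.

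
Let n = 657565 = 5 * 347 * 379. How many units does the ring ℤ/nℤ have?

523152

φ(657565) = 657565 · (1 − 1/5) · (1 − 1/347) · (1 − 1/379)
       = 657565 · 523152/657565 = 523152.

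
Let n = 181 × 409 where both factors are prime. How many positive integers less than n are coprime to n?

φ(181) = 181 − 1 = 180.
φ(409) = 409 − 1 = 408.
Since φ is multiplicative, φ(74029) = 180 · 408 = 73440.

73440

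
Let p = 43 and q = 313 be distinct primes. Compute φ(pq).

13104

φ(pq) = (p−1)(q−1) = 42 · 312 = 13104.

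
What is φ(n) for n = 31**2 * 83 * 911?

φ(72664093) = 72664093 · (1 − 1/31) · (1 − 1/83) · (1 − 1/911)
       = 72664093 · 2238600/2344003 = 69396600.

69396600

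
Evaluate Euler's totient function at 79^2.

6162

φ(79^2) = 79^1·(79−1) = 79·78 = 6162.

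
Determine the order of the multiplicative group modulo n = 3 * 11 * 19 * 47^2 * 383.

φ(530471469) = 530471469 · (1 − 1/3) · (1 − 1/11) · (1 − 1/19) · (1 − 1/47) · (1 − 1/383)
       = 530471469 · 6325920/11286627 = 297318240.

297318240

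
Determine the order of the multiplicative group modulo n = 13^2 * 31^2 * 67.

9575280

φ(13^2) = 13^2 − 13^1 = 169 − 13 = 156.
φ(31^2) = 31^2 − 31^1 = 961 − 31 = 930.
φ(67) = 67 − 1 = 66.
Since φ is multiplicative, φ(10881403) = 156 · 930 · 66 = 9575280.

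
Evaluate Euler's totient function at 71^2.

4970

φ(5041) = 5041 · (1 − 1/71)
       = 5041 · 70/71 = 4970.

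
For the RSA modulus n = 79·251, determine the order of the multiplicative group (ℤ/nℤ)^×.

19500

φ(19829) = 19829 · (1 − 1/79) · (1 − 1/251)
       = 19829 · 19500/19829 = 19500.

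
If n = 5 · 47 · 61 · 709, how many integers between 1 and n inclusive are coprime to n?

7816320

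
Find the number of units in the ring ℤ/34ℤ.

16

34 = 2 · 17.
φ(34) = 34 · (1 − 1/2) · (1 − 1/17)
       = 34 · 16/34 = 16.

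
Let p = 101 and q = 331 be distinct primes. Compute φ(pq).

33000

For distinct primes, φ(pq) = (p−1)(q−1) = 100 × 330 = 33000.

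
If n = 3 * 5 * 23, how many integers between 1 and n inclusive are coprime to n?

176

φ(3) = 3 − 1 = 2.
φ(5) = 5 − 1 = 4.
φ(23) = 23 − 1 = 22.
φ(345) = 2 × 4 × 22 = 176.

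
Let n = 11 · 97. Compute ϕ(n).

960

φ(1067) = 1067 · (1 − 1/11) · (1 − 1/97)
       = 1067 · 960/1067 = 960.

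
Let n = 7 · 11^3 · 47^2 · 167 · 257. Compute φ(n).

667022315520

φ(883326797507) = 883326797507 · (1 − 1/7) · (1 − 1/11) · (1 − 1/47) · (1 − 1/167) · (1 − 1/257)
       = 883326797507 · 117288960/155323861 = 667022315520.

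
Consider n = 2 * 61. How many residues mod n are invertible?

60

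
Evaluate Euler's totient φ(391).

352

First factor: 391 = 17 · 23.
φ(391) = 391 · (1 − 1/17) · (1 − 1/23)
       = 391 · 352/391 = 352.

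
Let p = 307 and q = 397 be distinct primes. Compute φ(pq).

φ(n) = (p − 1)(q − 1) = (307−1)(397−1) = 306·396 = 121176.

121176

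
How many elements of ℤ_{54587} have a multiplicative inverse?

44928

54587 = 13**2 · 17 · 19.
φ(13^2) = 13^1·(13−1) = 13·12 = 156.
φ(17) = 17 − 1 = 16.
φ(19) = 19 − 1 = 18.
φ(54587) = 156 × 16 × 18 = 44928.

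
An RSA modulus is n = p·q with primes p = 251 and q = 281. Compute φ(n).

70000

For distinct primes, φ(pq) = (p−1)(q−1) = 250 × 280 = 70000.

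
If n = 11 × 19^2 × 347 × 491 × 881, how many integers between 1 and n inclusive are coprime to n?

φ(596055586027) = 596055586027 · (1 − 1/11) · (1 − 1/19) · (1 − 1/347) · (1 − 1/491) · (1 − 1/881)
       = 596055586027 · 26855136000/31371346633 = 510247584000.

510247584000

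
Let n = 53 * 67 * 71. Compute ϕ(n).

240240

φ(252121) = 252121 · (1 − 1/53) · (1 − 1/67) · (1 − 1/71)
       = 252121 · 240240/252121 = 240240.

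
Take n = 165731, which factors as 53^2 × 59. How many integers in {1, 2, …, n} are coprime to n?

φ(165731) = 165731 · (1 − 1/53) · (1 − 1/59)
       = 165731 · 3016/3127 = 159848.

159848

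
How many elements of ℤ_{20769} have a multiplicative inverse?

11088

Factor 20769: 20769 = 3 · 7 · 23 · 43.
φ(3) = 3 − 1 = 2.
φ(7) = 7 − 1 = 6.
φ(23) = 23 − 1 = 22.
φ(43) = 43 − 1 = 42.
Multiply: 2 · 6 · 22 · 42 = 11088.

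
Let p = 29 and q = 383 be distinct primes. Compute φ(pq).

φ(11107) = 11107 · (1 − 1/29) · (1 − 1/383)
       = 11107 · 10696/11107 = 10696.

10696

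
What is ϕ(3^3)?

18

φ(27) = 27 · (1 − 1/3)
       = 27 · 2/3 = 18.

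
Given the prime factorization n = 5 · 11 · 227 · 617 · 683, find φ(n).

φ(5261316335) = 5261316335 · (1 − 1/5) · (1 − 1/11) · (1 − 1/227) · (1 − 1/617) · (1 − 1/683)
       = 5261316335 · 3797812480/5261316335 = 3797812480.

3797812480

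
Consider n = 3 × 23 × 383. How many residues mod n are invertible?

16808

φ(26427) = 26427 · (1 − 1/3) · (1 − 1/23) · (1 − 1/383)
       = 26427 · 16808/26427 = 16808.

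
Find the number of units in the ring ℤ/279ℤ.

279 = 3^2 * 31.
φ(279) = 279 · (1 − 1/3) · (1 − 1/31)
       = 279 · 60/93 = 180.

180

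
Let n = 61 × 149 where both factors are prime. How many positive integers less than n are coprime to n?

For distinct primes, φ(pq) = (p−1)(q−1) = 60 × 148 = 8880.

8880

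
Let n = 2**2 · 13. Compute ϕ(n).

24

φ(2^2) = 2^1·(2−1) = 2·1 = 2.
φ(13) = 13 − 1 = 12.
φ(52) = 2 × 12 = 24.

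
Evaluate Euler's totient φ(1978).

1978 = 2 * 23 * 43.
φ(1978) = 1978 · (1 − 1/2) · (1 − 1/23) · (1 − 1/43)
       = 1978 · 924/1978 = 924.

924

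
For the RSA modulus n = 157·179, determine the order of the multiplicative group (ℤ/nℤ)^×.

φ(157) = 157 − 1 = 156.
φ(179) = 179 − 1 = 178.
φ(28103) = 156 × 178 = 27768.

27768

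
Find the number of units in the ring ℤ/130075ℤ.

92400

Prime factorization: 130075 = 5^2 * 11^2 * 43.
φ(5^2) = 5^2 − 5^1 = 25 − 5 = 20.
φ(11^2) = 11^2 − 11^1 = 121 − 11 = 110.
φ(43) = 43 − 1 = 42.
Since φ is multiplicative, φ(130075) = 20 · 110 · 42 = 92400.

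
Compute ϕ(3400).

1280

3400 = 2^3 * 5^2 * 17.
φ(2^3) = 2^2·(2−1) = 4·1 = 4.
φ(5^2) = 5^2 − 5^1 = 25 − 5 = 20.
φ(17) = 17 − 1 = 16.
Since φ is multiplicative, φ(3400) = 4 · 20 · 16 = 1280.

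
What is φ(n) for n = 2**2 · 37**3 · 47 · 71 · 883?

φ(2^2) = 2^2 − 2^1 = 4 − 2 = 2.
φ(37^3) = 37^2·(37−1) = 1369·36 = 49284.
φ(47) = 47 − 1 = 46.
φ(71) = 71 − 1 = 70.
φ(883) = 883 − 1 = 882.
Since φ is multiplicative, φ(597010643452) = 2 · 49284 · 46 · 70 · 882 = 279937062720.

279937062720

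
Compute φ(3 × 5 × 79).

φ(3) = 3 − 1 = 2.
φ(5) = 5 − 1 = 4.
φ(79) = 79 − 1 = 78.
Multiply: 2 · 4 · 78 = 624.

624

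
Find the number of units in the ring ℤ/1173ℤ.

1173 = 3 * 17 * 23.
φ(1173) = 1173 · (1 − 1/3) · (1 − 1/17) · (1 − 1/23)
       = 1173 · 704/1173 = 704.

704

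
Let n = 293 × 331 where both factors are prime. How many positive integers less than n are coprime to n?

φ(293) = 293 − 1 = 292.
φ(331) = 331 − 1 = 330.
Since φ is multiplicative, φ(96983) = 292 · 330 = 96360.

96360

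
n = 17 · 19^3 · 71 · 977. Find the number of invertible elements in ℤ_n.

7103093760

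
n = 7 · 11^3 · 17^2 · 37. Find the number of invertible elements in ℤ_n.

φ(7) = 7 − 1 = 6.
φ(11^3) = 11^2·(11−1) = 121·10 = 1210.
φ(17^2) = 17^1·(17−1) = 17·16 = 272.
φ(37) = 37 − 1 = 36.
Multiply: 6 · 1210 · 272 · 36 = 71089920.

71089920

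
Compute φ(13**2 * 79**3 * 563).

42678554256

φ(46911181733) = 46911181733 · (1 − 1/13) · (1 − 1/79) · (1 − 1/563)
       = 46911181733 · 526032/578201 = 42678554256.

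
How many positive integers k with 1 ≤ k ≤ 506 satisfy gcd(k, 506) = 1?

220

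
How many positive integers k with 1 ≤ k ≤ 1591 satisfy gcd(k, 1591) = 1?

1512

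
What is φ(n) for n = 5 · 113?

448

φ(5) = 5 − 1 = 4.
φ(113) = 113 − 1 = 112.
φ(565) = 4 × 112 = 448.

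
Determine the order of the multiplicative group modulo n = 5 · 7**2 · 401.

φ(5) = 5 − 1 = 4.
φ(7^2) = 7^2 − 7^1 = 49 − 7 = 42.
φ(401) = 401 − 1 = 400.
Multiply: 4 · 42 · 400 = 67200.

67200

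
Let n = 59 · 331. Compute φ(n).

φ(59) = 59 − 1 = 58.
φ(331) = 331 − 1 = 330.
Multiply: 58 · 330 = 19140.

19140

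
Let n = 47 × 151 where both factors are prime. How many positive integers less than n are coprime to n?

φ(pq) = (p−1)(q−1) = 46 · 150 = 6900.

6900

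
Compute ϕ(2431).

1920

Prime factorization: 2431 = 11 · 13 · 17.
φ(11) = 11 − 1 = 10.
φ(13) = 13 − 1 = 12.
φ(17) = 17 − 1 = 16.
Multiply: 10 · 12 · 16 = 1920.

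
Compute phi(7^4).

φ(7^4) = 7^3·(7−1) = 343·6 = 2058.

2058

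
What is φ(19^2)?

φ(19^2) = 19^1·(19−1) = 19·18 = 342.

342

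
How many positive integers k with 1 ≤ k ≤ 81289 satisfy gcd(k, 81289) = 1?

73008

First factor: 81289 = 13^3 * 37.
φ(81289) = 81289 · (1 − 1/13) · (1 − 1/37)
       = 81289 · 432/481 = 73008.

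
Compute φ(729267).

369600

729267 = 3 · 7**2 · 11**2 · 41.
φ(3) = 3 − 1 = 2.
φ(7^2) = 7^2 − 7^1 = 49 − 7 = 42.
φ(11^2) = 11^1·(11−1) = 11·10 = 110.
φ(41) = 41 − 1 = 40.
φ(729267) = 2 × 42 × 110 × 40 = 369600.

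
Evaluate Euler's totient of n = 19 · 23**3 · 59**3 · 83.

φ(19) = 19 − 1 = 18.
φ(23^3) = 23^2·(23−1) = 529·22 = 11638.
φ(59^3) = 59^2·(59−1) = 3481·58 = 201898.
φ(83) = 83 − 1 = 82.
Since φ is multiplicative, φ(3940680604061) = 18 · 11638 · 201898 · 82 = 3468140851824.

3468140851824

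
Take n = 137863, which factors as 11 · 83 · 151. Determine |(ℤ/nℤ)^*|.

φ(137863) = 137863 · (1 − 1/11) · (1 − 1/83) · (1 − 1/151)
       = 137863 · 123000/137863 = 123000.

123000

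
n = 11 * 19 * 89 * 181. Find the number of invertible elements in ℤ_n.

2851200

φ(11) = 11 − 1 = 10.
φ(19) = 19 − 1 = 18.
φ(89) = 89 − 1 = 88.
φ(181) = 181 − 1 = 180.
Since φ is multiplicative, φ(3366781) = 10 · 18 · 88 · 180 = 2851200.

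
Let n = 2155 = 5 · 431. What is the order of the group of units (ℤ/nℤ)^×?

1720

φ(2155) = 2155 · (1 − 1/5) · (1 − 1/431)
       = 2155 · 1720/2155 = 1720.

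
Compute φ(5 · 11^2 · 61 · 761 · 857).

φ(5) = 5 − 1 = 4.
φ(11^2) = 11^1·(11−1) = 11·10 = 110.
φ(61) = 61 − 1 = 60.
φ(761) = 761 − 1 = 760.
φ(857) = 857 − 1 = 856.
Since φ is multiplicative, φ(24068592185) = 4 · 110 · 60 · 760 · 856 = 17174784000.

17174784000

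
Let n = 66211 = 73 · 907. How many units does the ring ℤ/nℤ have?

65232

φ(73) = 73 − 1 = 72.
φ(907) = 907 − 1 = 906.
Since φ is multiplicative, φ(66211) = 72 · 906 = 65232.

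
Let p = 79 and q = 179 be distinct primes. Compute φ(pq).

13884

φ(14141) = 14141 · (1 − 1/79) · (1 − 1/179)
       = 14141 · 13884/14141 = 13884.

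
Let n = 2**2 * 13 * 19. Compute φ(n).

φ(2^2) = 2^1·(2−1) = 2·1 = 2.
φ(13) = 13 − 1 = 12.
φ(19) = 19 − 1 = 18.
Since φ is multiplicative, φ(988) = 2 · 12 · 18 = 432.

432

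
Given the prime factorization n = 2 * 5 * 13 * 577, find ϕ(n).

φ(2) = 2 − 1 = 1.
φ(5) = 5 − 1 = 4.
φ(13) = 13 − 1 = 12.
φ(577) = 577 − 1 = 576.
Since φ is multiplicative, φ(75010) = 1 · 4 · 12 · 576 = 27648.

27648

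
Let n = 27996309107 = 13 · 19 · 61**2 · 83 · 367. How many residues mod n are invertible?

φ(27996309107) = 27996309107 · (1 − 1/13) · (1 − 1/19) · (1 − 1/61) · (1 − 1/83) · (1 − 1/367)
       = 27996309107 · 388955520/458955887 = 23726286720.

23726286720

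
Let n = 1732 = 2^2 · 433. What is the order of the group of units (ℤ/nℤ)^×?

864

φ(2^2) = 2^2 − 2^1 = 4 − 2 = 2.
φ(433) = 433 − 1 = 432.
Multiply: 2 · 432 = 864.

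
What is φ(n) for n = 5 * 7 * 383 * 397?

3630528

φ(5321785) = 5321785 · (1 − 1/5) · (1 − 1/7) · (1 − 1/383) · (1 − 1/397)
       = 5321785 · 3630528/5321785 = 3630528.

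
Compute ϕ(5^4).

φ(5^4) = 5^4 − 5^3 = 625 − 125 = 500.

500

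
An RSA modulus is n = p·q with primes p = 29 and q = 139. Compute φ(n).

φ(pq) = (p−1)(q−1) = 28 · 138 = 3864.

3864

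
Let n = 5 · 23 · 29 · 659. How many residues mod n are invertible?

1621312

φ(2197765) = 2197765 · (1 − 1/5) · (1 − 1/23) · (1 − 1/29) · (1 − 1/659)
       = 2197765 · 1621312/2197765 = 1621312.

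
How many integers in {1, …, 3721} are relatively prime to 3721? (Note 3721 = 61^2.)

φ(3721) = 3721 · (1 − 1/61)
       = 3721 · 60/61 = 3660.

3660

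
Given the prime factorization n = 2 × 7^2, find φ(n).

42

φ(98) = 98 · (1 − 1/2) · (1 − 1/7)
       = 98 · 6/14 = 42.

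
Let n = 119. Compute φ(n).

96

Prime factorization: 119 = 7 · 17.
φ(7) = 7 − 1 = 6.
φ(17) = 17 − 1 = 16.
φ(119) = 6 × 16 = 96.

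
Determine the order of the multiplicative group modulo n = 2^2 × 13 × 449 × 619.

6644736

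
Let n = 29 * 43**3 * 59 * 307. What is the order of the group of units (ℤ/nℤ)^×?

φ(41763198439) = 41763198439 · (1 − 1/29) · (1 − 1/43) · (1 − 1/59) · (1 − 1/307)
       = 41763198439 · 20871648/22586911 = 38591677152.

38591677152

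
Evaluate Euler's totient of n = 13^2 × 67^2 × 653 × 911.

409291122240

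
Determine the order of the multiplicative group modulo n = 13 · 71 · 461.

386400

φ(425503) = 425503 · (1 − 1/13) · (1 − 1/71) · (1 − 1/461)
       = 425503 · 386400/425503 = 386400.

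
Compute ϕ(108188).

108188 = 2**2 × 17 × 37 × 43.
φ(108188) = 108188 · (1 − 1/2) · (1 − 1/17) · (1 − 1/37) · (1 − 1/43)
       = 108188 · 24192/54094 = 48384.

48384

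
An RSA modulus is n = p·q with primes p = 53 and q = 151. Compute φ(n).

φ(pq) = (p−1)(q−1) = 52 · 150 = 7800.

7800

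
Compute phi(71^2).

φ(71^2) = 71^2 − 71^1 = 5041 − 71 = 4970.

4970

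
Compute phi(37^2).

1332

φ(37^2) = 37^2 − 37^1 = 1369 − 37 = 1332.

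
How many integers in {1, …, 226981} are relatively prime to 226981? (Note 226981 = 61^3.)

φ(226981) = 226981 · (1 − 1/61)
       = 226981 · 60/61 = 223260.

223260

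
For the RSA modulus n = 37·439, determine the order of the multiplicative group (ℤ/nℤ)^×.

φ(37) = 37 − 1 = 36.
φ(439) = 439 − 1 = 438.
Multiply: 36 · 438 = 15768.

15768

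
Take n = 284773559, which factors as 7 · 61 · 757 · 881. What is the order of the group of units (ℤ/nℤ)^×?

239500800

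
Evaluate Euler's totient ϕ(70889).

51840

Factor 70889: 70889 = 7 · 13 · 19 · 41.
φ(7) = 7 − 1 = 6.
φ(13) = 13 − 1 = 12.
φ(19) = 19 − 1 = 18.
φ(41) = 41 − 1 = 40.
φ(70889) = 6 × 12 × 18 × 40 = 51840.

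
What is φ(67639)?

55440

67639 = 11^2 * 13 * 43.
φ(11^2) = 11^2 − 11^1 = 121 − 11 = 110.
φ(13) = 13 − 1 = 12.
φ(43) = 43 − 1 = 42.
Multiply: 110 · 12 · 42 = 55440.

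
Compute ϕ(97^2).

9312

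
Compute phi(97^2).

φ(9409) = 9409 · (1 − 1/97)
       = 9409 · 96/97 = 9312.

9312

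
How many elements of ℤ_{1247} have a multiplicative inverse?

1176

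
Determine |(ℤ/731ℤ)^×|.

672

First factor: 731 = 17 * 43.
φ(17) = 17 − 1 = 16.
φ(43) = 43 − 1 = 42.
Multiply: 16 · 42 = 672.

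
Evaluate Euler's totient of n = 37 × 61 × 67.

φ(37) = 37 − 1 = 36.
φ(61) = 61 − 1 = 60.
φ(67) = 67 − 1 = 66.
Multiply: 36 · 60 · 66 = 142560.

142560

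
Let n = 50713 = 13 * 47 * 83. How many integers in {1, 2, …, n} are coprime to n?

45264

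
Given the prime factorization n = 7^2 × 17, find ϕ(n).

672

φ(7^2) = 7^1·(7−1) = 7·6 = 42.
φ(17) = 17 − 1 = 16.
Multiply: 42 · 16 = 672.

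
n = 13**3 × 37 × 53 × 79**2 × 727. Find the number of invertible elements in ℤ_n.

16983692174592

φ(13^3) = 13^2·(13−1) = 169·12 = 2028.
φ(37) = 37 − 1 = 36.
φ(53) = 53 − 1 = 52.
φ(79^2) = 79^1·(79−1) = 79·78 = 6162.
φ(727) = 727 − 1 = 726.
Since φ is multiplicative, φ(19547726050619) = 2028 · 36 · 52 · 6162 · 726 = 16983692174592.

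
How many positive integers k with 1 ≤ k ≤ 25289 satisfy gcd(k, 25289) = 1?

25289 = 11^3 × 19.
φ(25289) = 25289 · (1 − 1/11) · (1 − 1/19)
       = 25289 · 180/209 = 21780.

21780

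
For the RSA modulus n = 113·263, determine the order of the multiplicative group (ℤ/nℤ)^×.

29344

φ(113) = 113 − 1 = 112.
φ(263) = 263 − 1 = 262.
Multiply: 112 · 262 = 29344.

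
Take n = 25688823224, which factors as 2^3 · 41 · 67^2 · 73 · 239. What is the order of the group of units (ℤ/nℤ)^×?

12124062720

φ(25688823224) = 25688823224 · (1 − 1/2) · (1 − 1/41) · (1 − 1/67) · (1 − 1/73) · (1 − 1/239)
       = 25688823224 · 45239040/95853818 = 12124062720.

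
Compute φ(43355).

29568

43355 = 5 · 13 · 23 · 29.
φ(5) = 5 − 1 = 4.
φ(13) = 13 − 1 = 12.
φ(23) = 23 − 1 = 22.
φ(29) = 29 − 1 = 28.
Since φ is multiplicative, φ(43355) = 4 · 12 · 22 · 28 = 29568.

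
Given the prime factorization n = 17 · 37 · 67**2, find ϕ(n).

φ(2823581) = 2823581 · (1 − 1/17) · (1 − 1/37) · (1 − 1/67)
       = 2823581 · 38016/42143 = 2547072.

2547072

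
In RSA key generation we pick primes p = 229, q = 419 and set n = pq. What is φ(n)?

φ(n) = (p − 1)(q − 1) = (229−1)(419−1) = 228·418 = 95304.

95304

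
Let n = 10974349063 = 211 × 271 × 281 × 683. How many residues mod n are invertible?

10827432000

φ(10974349063) = 10974349063 · (1 − 1/211) · (1 − 1/271) · (1 − 1/281) · (1 − 1/683)
       = 10974349063 · 10827432000/10974349063 = 10827432000.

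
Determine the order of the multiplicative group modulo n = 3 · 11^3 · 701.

1694000

φ(3) = 3 − 1 = 2.
φ(11^3) = 11^3 − 11^2 = 1331 − 121 = 1210.
φ(701) = 701 − 1 = 700.
Multiply: 2 · 1210 · 700 = 1694000.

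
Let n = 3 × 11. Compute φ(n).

20

φ(33) = 33 · (1 − 1/3) · (1 − 1/11)
       = 33 · 20/33 = 20.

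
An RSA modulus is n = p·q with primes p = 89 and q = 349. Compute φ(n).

30624

φ(89) = 89 − 1 = 88.
φ(349) = 349 − 1 = 348.
Multiply: 88 · 348 = 30624.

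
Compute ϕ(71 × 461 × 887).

φ(71) = 71 − 1 = 70.
φ(461) = 461 − 1 = 460.
φ(887) = 887 − 1 = 886.
Multiply: 70 · 460 · 886 = 28529200.

28529200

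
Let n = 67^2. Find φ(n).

4422

φ(67^2) = 67^1·(67−1) = 67·66 = 4422.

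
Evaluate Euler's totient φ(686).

Prime factorization: 686 = 2 · 7^3.
φ(686) = 686 · (1 − 1/2) · (1 − 1/7)
       = 686 · 6/14 = 294.

294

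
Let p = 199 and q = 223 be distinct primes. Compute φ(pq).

φ(199) = 199 − 1 = 198.
φ(223) = 223 − 1 = 222.
Multiply: 198 · 222 = 43956.

43956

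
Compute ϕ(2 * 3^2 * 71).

φ(1278) = 1278 · (1 − 1/2) · (1 − 1/3) · (1 − 1/71)
       = 1278 · 140/426 = 420.

420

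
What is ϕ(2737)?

Factor 2737: 2737 = 7 * 17 * 23.
φ(2737) = 2737 · (1 − 1/7) · (1 − 1/17) · (1 − 1/23)
       = 2737 · 2112/2737 = 2112.

2112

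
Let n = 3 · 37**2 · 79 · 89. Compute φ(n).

φ(28876317) = 28876317 · (1 − 1/3) · (1 − 1/37) · (1 − 1/79) · (1 − 1/89)
       = 28876317 · 494208/780441 = 18285696.

18285696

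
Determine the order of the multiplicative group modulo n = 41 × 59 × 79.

180960

φ(41) = 41 − 1 = 40.
φ(59) = 59 − 1 = 58.
φ(79) = 79 − 1 = 78.
Multiply: 40 · 58 · 78 = 180960.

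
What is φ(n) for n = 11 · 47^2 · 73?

φ(11) = 11 − 1 = 10.
φ(47^2) = 47^1·(47−1) = 47·46 = 2162.
φ(73) = 73 − 1 = 72.
Multiply: 10 · 2162 · 72 = 1556640.

1556640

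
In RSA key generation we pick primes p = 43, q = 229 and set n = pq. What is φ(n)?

9576

For distinct primes, φ(pq) = (p−1)(q−1) = 42 × 228 = 9576.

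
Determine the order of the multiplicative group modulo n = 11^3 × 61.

72600

φ(81191) = 81191 · (1 − 1/11) · (1 − 1/61)
       = 81191 · 600/671 = 72600.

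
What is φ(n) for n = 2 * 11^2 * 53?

φ(2) = 2 − 1 = 1.
φ(11^2) = 11^2 − 11^1 = 121 − 11 = 110.
φ(53) = 53 − 1 = 52.
φ(12826) = 1 × 110 × 52 = 5720.

5720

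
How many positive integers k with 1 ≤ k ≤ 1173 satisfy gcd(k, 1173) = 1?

First factor: 1173 = 3 · 17 · 23.
φ(1173) = 1173 · (1 − 1/3) · (1 − 1/17) · (1 − 1/23)
       = 1173 · 704/1173 = 704.

704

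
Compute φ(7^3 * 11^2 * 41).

φ(1701623) = 1701623 · (1 − 1/7) · (1 − 1/11) · (1 − 1/41)
       = 1701623 · 2400/3157 = 1293600.

1293600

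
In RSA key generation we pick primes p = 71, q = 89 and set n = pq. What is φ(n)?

6160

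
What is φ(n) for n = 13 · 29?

336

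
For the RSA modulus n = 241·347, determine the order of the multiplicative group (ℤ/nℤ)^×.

φ(pq) = (p−1)(q−1) = 240 · 346 = 83040.

83040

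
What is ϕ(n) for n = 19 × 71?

φ(19) = 19 − 1 = 18.
φ(71) = 71 − 1 = 70.
Multiply: 18 · 70 = 1260.

1260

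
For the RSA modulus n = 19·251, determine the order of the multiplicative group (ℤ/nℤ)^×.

4500

φ(n) = (p − 1)(q − 1) = (19−1)(251−1) = 18·250 = 4500.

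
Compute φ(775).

600

First factor: 775 = 5^2 · 31.
φ(5^2) = 5^1·(5−1) = 5·4 = 20.
φ(31) = 31 − 1 = 30.
φ(775) = 20 × 30 = 600.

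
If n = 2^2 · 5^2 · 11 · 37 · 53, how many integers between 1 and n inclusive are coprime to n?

φ(2157100) = 2157100 · (1 − 1/2) · (1 − 1/5) · (1 − 1/11) · (1 − 1/37) · (1 − 1/53)
       = 2157100 · 74880/215710 = 748800.

748800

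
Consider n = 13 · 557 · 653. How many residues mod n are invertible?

φ(4728373) = 4728373 · (1 − 1/13) · (1 − 1/557) · (1 − 1/653)
       = 4728373 · 4350144/4728373 = 4350144.

4350144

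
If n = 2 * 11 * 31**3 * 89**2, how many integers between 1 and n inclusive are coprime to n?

2257965600

φ(2) = 2 − 1 = 1.
φ(11) = 11 − 1 = 10.
φ(31^3) = 31^2·(31−1) = 961·30 = 28830.
φ(89^2) = 89^1·(89−1) = 89·88 = 7832.
φ(5191439242) = 1 × 10 × 28830 × 7832 = 2257965600.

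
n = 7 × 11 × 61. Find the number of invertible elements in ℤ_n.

3600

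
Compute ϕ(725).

Factor 725: 725 = 5^2 · 29.
φ(5^2) = 5^2 − 5^1 = 25 − 5 = 20.
φ(29) = 29 − 1 = 28.
φ(725) = 20 × 28 = 560.

560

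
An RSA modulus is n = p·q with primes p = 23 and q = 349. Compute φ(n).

7656

φ(n) = (p − 1)(q − 1) = (23−1)(349−1) = 22·348 = 7656.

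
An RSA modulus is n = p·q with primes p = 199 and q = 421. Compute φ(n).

83160

φ(pq) = (p−1)(q−1) = 198 · 420 = 83160.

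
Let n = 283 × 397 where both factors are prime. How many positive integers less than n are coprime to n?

111672

φ(pq) = (p−1)(q−1) = 282 · 396 = 111672.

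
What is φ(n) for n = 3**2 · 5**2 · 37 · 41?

172800

φ(341325) = 341325 · (1 − 1/3) · (1 − 1/5) · (1 − 1/37) · (1 − 1/41)
       = 341325 · 11520/22755 = 172800.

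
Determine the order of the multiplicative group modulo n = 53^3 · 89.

12853984

φ(53^3) = 53^3 − 53^2 = 148877 − 2809 = 146068.
φ(89) = 89 − 1 = 88.
Since φ is multiplicative, φ(13250053) = 146068 · 88 = 12853984.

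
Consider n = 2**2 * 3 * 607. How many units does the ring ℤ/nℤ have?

φ(7284) = 7284 · (1 − 1/2) · (1 − 1/3) · (1 − 1/607)
       = 7284 · 1212/3642 = 2424.

2424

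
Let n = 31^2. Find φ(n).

930

φ(31^2) = 31^2 − 31^1 = 961 − 31 = 930.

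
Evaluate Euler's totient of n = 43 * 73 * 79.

φ(43) = 43 − 1 = 42.
φ(73) = 73 − 1 = 72.
φ(79) = 79 − 1 = 78.
φ(247981) = 42 × 72 × 78 = 235872.

235872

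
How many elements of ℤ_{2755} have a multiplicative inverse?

2016

First factor: 2755 = 5 * 19 * 29.
φ(5) = 5 − 1 = 4.
φ(19) = 19 − 1 = 18.
φ(29) = 29 − 1 = 28.
φ(2755) = 4 × 18 × 28 = 2016.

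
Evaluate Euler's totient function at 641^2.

φ(410881) = 410881 · (1 − 1/641)
       = 410881 · 640/641 = 410240.

410240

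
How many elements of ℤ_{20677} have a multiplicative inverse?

Factor 20677: 20677 = 23 × 29 × 31.
φ(20677) = 20677 · (1 − 1/23) · (1 − 1/29) · (1 − 1/31)
       = 20677 · 18480/20677 = 18480.

18480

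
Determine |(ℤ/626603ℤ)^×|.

537600

626603 = 17 · 29 · 31 · 41.
φ(17) = 17 − 1 = 16.
φ(29) = 29 − 1 = 28.
φ(31) = 31 − 1 = 30.
φ(41) = 41 − 1 = 40.
Since φ is multiplicative, φ(626603) = 16 · 28 · 30 · 40 = 537600.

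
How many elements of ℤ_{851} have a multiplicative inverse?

792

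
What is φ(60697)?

44352

60697 = 7 * 13 * 23 * 29.
φ(60697) = 60697 · (1 − 1/7) · (1 − 1/13) · (1 − 1/23) · (1 − 1/29)
       = 60697 · 44352/60697 = 44352.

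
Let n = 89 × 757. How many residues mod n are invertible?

66528

φ(89) = 89 − 1 = 88.
φ(757) = 757 − 1 = 756.
Since φ is multiplicative, φ(67373) = 88 · 756 = 66528.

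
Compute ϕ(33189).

33189 = 3 * 13 * 23 * 37.
φ(3) = 3 − 1 = 2.
φ(13) = 13 − 1 = 12.
φ(23) = 23 − 1 = 22.
φ(37) = 37 − 1 = 36.
Since φ is multiplicative, φ(33189) = 2 · 12 · 22 · 36 = 19008.

19008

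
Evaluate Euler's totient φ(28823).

25920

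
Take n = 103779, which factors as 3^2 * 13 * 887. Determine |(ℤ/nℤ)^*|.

φ(3^2) = 3^2 − 3^1 = 9 − 3 = 6.
φ(13) = 13 − 1 = 12.
φ(887) = 887 − 1 = 886.
Multiply: 6 · 12 · 886 = 63792.

63792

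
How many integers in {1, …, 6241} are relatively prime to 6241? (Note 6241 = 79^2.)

φ(6241) = 6241 · (1 − 1/79)
       = 6241 · 78/79 = 6162.

6162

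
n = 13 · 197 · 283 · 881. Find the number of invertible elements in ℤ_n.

583672320

φ(13) = 13 − 1 = 12.
φ(197) = 197 − 1 = 196.
φ(283) = 283 − 1 = 282.
φ(881) = 881 − 1 = 880.
Multiply: 12 · 196 · 282 · 880 = 583672320.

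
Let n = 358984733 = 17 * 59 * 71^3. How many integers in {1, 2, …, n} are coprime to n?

φ(17) = 17 − 1 = 16.
φ(59) = 59 − 1 = 58.
φ(71^3) = 71^2·(71−1) = 5041·70 = 352870.
Multiply: 16 · 58 · 352870 = 327463360.

327463360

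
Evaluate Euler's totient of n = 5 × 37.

φ(5) = 5 − 1 = 4.
φ(37) = 37 − 1 = 36.
Since φ is multiplicative, φ(185) = 4 · 36 = 144.

144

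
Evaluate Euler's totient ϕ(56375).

40000

Prime factorization: 56375 = 5^3 · 11 · 41.
φ(5^3) = 5^2·(5−1) = 25·4 = 100.
φ(11) = 11 − 1 = 10.
φ(41) = 41 − 1 = 40.
φ(56375) = 100 × 10 × 40 = 40000.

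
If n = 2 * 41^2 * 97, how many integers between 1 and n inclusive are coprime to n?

157440

φ(2) = 2 − 1 = 1.
φ(41^2) = 41^1·(41−1) = 41·40 = 1640.
φ(97) = 97 − 1 = 96.
φ(326114) = 1 × 1640 × 96 = 157440.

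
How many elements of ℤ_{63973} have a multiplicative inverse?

46656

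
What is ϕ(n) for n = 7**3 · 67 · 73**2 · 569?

57928856832

φ(7^3) = 7^2·(7−1) = 49·6 = 294.
φ(67) = 67 − 1 = 66.
φ(73^2) = 73^1·(73−1) = 73·72 = 5256.
φ(569) = 569 − 1 = 568.
φ(69683011181) = 294 × 66 × 5256 × 568 = 57928856832.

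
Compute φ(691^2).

476790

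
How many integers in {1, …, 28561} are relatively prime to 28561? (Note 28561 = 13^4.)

26364

φ(28561) = 28561 · (1 − 1/13)
       = 28561 · 12/13 = 26364.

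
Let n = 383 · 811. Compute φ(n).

309420

φ(383) = 383 − 1 = 382.
φ(811) = 811 − 1 = 810.
φ(310613) = 382 × 810 = 309420.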